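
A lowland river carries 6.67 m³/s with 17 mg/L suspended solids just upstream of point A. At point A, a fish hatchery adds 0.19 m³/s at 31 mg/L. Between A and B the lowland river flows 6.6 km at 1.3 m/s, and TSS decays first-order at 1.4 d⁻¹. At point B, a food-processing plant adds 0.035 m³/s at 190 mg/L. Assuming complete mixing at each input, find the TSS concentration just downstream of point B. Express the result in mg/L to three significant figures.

16.9 mg/L

After input A: C = (6.67·17 + 0.19·31) / 6.86 = 17.39 mg/L.
Over the 6.6 km reach to input B (t = 5077 s = 0.05876 d), decay gives C = 17.39·exp(−1.4·0.05876) = 16.01 mg/L.
After input B: C = (6.86·16.01 + 0.035·190) / 6.895 = 16.9 mg/L.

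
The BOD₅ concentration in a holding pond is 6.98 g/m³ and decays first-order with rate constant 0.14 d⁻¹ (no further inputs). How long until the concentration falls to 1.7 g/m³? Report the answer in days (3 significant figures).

t = ln(C₀/C)/k = ln(6.98/1.7)/0.14 = 1.412/0.14 = 10.09 d.

10.1 d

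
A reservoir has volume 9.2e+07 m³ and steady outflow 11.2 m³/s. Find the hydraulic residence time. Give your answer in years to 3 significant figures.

Q = 11.2 m³/s × 3.156e+07 s/yr = 3.534e+08 m³/yr.
Hydraulic residence time τ = V/Q = 9.2e+07/3.534e+08 = 0.2603 yr.

0.260 yr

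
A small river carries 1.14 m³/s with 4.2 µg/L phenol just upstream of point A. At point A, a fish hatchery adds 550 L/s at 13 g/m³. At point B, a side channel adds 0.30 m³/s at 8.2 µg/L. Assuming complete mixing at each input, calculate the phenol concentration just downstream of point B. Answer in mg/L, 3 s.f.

3.60 mg/L

4.2 µg/L = 0.0042 mg/L.
550 L/s = 0.55 m³/s.
After input A: C = (1.14·0.0042 + 0.55·13) / 1.69 = 4.234 mg/L.
8.2 µg/L = 0.0082 mg/L.
After input B: C = (1.69·4.234 + 0.3·0.0082) / 1.99 = 3.597 mg/L.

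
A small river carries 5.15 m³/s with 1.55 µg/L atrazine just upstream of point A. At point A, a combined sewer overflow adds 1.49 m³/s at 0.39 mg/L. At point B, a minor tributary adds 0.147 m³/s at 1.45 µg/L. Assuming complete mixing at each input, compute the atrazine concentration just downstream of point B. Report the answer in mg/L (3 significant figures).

1.55 µg/L = 0.00155 mg/L.
After input A: C = (5.15·0.00155 + 1.49·0.39) / 6.64 = 0.08872 mg/L.
1.45 µg/L = 0.00145 mg/L.
After input B: C = (6.64·0.08872 + 0.147·0.00145) / 6.787 = 0.08683 mg/L.

0.0868 mg/L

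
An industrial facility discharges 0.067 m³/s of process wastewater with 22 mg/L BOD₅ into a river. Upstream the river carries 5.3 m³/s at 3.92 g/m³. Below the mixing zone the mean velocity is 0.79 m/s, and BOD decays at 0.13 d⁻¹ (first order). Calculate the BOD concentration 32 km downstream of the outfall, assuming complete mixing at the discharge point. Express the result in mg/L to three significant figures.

After complete mixing, C₀ = (0.067·22 + 5.3·3.92) / 5.367 = 4.146 mg/L.
Travel time t = 3.2e+04 m / 0.79 m/s = 4.051e+04 s = 0.4688 d.
C = 4.146·exp(−0.13·0.4688) = 4.146·0.9409 = 3.901 mg/L.

3.90 mg/L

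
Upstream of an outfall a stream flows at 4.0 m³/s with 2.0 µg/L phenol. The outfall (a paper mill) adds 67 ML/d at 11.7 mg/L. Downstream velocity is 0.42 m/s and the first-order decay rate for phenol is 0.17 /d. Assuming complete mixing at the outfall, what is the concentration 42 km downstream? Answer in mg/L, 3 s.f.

1.56 mg/L

67 ML/d = 0.7755 m³/s.
2.0 µg/L = 0.002 mg/L.
After complete mixing, C₀ = (0.7755·11.7 + 4·0.002) / 4.775 = 1.902 mg/L.
Travel time t = 4.2e+04 m / 0.42 m/s = 1e+05 s = 1.157 d.
C = 1.902·exp(−0.17·1.157) = 1.902·0.8214 = 1.562 mg/L.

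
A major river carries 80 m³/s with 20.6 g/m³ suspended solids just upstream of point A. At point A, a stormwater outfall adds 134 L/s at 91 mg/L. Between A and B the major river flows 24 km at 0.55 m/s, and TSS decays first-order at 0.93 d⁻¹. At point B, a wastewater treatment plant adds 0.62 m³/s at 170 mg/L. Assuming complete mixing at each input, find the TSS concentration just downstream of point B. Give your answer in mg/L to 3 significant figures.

134 L/s = 0.134 m³/s.
After input A: C = (80·20.6 + 0.134·91) / 80.13 = 20.72 mg/L.
Over the 24 km reach to input B (t = 4.364e+04 s = 0.5051 d), decay gives C = 20.72·exp(−0.93·0.5051) = 12.95 mg/L.
After input B: C = (80.13·12.95 + 0.62·170) / 80.75 = 14.16 mg/L.

14.2 mg/L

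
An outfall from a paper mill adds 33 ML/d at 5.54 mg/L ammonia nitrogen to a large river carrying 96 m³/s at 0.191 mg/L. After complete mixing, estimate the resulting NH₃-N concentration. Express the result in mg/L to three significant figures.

0.212 mg/L

33 ML/d = 0.3819 m³/s.
Conservation of mass across the mixing zone: C = (0.3819·5.54 + 96·0.191) / (0.3819 + 96) = 20.45/96.38 = 0.2122 mg/L.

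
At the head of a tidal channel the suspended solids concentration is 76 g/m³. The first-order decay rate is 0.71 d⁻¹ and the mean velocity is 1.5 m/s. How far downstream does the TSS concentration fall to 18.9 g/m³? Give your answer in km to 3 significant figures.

254 km

From C = C₀·e^(−kt), t = ln(C₀/C)/k = ln(76/18.9)/0.71 = 1.392/0.71 = 1.96 d.
Distance = v·t = 1.5 m/s × 1.693e+05 s = 2.54e+05 m = 254 km.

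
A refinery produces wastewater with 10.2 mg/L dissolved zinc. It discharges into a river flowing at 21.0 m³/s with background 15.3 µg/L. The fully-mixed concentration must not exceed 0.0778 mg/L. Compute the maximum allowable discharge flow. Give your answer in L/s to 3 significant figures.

15.3 µg/L = 0.0153 mg/L.
Mass balance at complete mixing: C_std·(Q_w + Q_r) = Q_w·C_e + Q_r·C_b.
Rearranging, Q_w = Q_r·(C_std − C_b)/(C_e − C_std) = 21.0·(0.0778 − 0.0153) / (10.2 − 0.0778) = 0.1297 m³/s.
= 129.7 L/s.

130 L/s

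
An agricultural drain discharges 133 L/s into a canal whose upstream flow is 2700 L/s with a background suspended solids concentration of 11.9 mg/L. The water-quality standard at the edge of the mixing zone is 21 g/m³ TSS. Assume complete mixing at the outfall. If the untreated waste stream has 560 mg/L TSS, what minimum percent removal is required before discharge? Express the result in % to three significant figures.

133 L/s = 0.133 m³/s.
2700 L/s = 2.7 m³/s.
Mass balance: 21·2.833 = 0.133·Cₑ + 2.7·11.9.
Cₑ = (59.49 − 32.13) / 0.133 = 205.7 mg/L.
Required removal = 1 − 205.7/560 = 63.26 %.

63.3 %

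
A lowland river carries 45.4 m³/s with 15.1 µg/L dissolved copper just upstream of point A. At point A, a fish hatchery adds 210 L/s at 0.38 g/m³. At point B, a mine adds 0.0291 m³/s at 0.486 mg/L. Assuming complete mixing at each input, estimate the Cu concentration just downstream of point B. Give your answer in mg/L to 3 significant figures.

15.1 µg/L = 0.0151 mg/L.
210 L/s = 0.21 m³/s.
After input A: C = (45.4·0.0151 + 0.21·0.38) / 45.61 = 0.01678 mg/L.
After input B: C = (45.61·0.01678 + 0.0291·0.486) / 45.64 = 0.01708 mg/L.

0.0171 mg/L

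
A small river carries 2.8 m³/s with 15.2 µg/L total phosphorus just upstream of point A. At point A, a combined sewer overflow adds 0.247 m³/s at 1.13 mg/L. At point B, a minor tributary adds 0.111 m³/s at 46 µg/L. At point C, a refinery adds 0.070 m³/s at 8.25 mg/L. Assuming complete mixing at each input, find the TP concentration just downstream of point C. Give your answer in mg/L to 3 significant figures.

0.280 mg/L

15.2 µg/L = 0.0152 mg/L.
After input A: C = (2.8·0.0152 + 0.247·1.13) / 3.047 = 0.1056 mg/L.
46 µg/L = 0.046 mg/L.
After input B: C = (3.047·0.1056 + 0.111·0.046) / 3.158 = 0.1035 mg/L.
After input C: C = (3.158·0.1035 + 0.07·8.25) / 3.228 = 0.2801 mg/L.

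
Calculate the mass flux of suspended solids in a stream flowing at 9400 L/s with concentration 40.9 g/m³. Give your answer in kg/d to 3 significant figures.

33200 kg/d

9400 L/s = 9.4 m³/s.
Mass flux = Q·C = 9.4 m³/s × 40.9 g/m³ = 384.5 g/s.
= 384.5 g/s × 86.4 = 3.322e+04 kg/d.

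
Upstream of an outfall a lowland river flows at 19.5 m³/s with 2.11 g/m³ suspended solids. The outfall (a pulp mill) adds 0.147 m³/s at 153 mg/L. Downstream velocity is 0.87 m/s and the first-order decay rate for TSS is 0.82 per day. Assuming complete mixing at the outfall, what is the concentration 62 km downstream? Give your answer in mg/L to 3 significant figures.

1.65 mg/L

After complete mixing, C₀ = (0.147·153 + 19.5·2.11) / 19.65 = 3.239 mg/L.
Travel time t = 6.2e+04 m / 0.87 m/s = 7.126e+04 s = 0.8248 d.
C = 3.239·exp(−0.82·0.8248) = 3.239·0.5085 = 1.647 mg/L.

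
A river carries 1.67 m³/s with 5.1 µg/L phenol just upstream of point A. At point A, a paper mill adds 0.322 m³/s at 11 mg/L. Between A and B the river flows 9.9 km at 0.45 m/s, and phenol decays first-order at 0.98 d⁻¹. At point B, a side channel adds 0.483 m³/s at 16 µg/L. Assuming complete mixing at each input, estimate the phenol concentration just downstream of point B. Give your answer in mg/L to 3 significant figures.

5.1 µg/L = 0.0051 mg/L.
After input A: C = (1.67·0.0051 + 0.322·11) / 1.992 = 1.782 mg/L.
Over the 9.9 km reach to input B (t = 2.2e+04 s = 0.2546 d), decay gives C = 1.782·exp(−0.98·0.2546) = 1.389 mg/L.
16 µg/L = 0.016 mg/L.
After input B: C = (1.992·1.389 + 0.483·0.016) / 2.475 = 1.121 mg/L.

1.12 mg/L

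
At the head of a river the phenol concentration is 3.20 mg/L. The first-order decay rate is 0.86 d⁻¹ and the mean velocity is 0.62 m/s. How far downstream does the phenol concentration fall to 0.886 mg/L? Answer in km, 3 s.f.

From C = C₀·e^(−kt), t = ln(C₀/C)/k = ln(3.20/0.886)/0.86 = 1.284/0.86 = 1.493 d.
Distance = v·t = 0.62 m/s × 1.29e+05 s = 7.999e+04 m = 79.99 km.

80.0 km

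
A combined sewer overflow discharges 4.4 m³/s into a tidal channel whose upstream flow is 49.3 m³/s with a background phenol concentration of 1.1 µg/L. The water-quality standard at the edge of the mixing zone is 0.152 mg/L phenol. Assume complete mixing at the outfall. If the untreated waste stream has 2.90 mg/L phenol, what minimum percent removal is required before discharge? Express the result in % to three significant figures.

36.5 %

1.1 µg/L = 0.0011 mg/L.
Mass balance: 0.152·53.7 = 4.4·Cₑ + 49.3·0.0011.
Cₑ = (8.162 − 0.05423) / 4.4 = 1.843 mg/L.
Required removal = 1 − 1.843/2.90 = 36.46 %.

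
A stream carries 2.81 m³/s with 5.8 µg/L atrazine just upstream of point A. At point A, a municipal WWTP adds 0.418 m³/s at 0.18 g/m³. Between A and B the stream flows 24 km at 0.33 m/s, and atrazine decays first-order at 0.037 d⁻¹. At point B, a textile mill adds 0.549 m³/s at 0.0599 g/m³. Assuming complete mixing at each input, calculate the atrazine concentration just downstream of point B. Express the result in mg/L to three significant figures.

0.0322 mg/L

5.8 µg/L = 0.0058 mg/L.
After input A: C = (2.81·0.0058 + 0.418·0.18) / 3.228 = 0.02836 mg/L.
Over the 24 km reach to input B (t = 7.273e+04 s = 0.8418 d), decay gives C = 0.02836·exp(−0.037·0.8418) = 0.02749 mg/L.
After input B: C = (3.228·0.02749 + 0.549·0.0599) / 3.777 = 0.0322 mg/L.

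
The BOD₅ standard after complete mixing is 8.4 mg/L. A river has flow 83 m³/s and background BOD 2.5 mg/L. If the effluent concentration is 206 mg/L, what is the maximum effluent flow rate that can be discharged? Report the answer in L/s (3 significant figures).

Mass balance at complete mixing: C_std·(Q_w + Q_r) = Q_w·C_e + Q_r·C_b.
Rearranging, Q_w = Q_r·(C_std − C_b)/(C_e − C_std) = 83·(8.4 − 2.5) / (206 − 8.4) = 2.478 m³/s.
= 2478 L/s.

2480 L/s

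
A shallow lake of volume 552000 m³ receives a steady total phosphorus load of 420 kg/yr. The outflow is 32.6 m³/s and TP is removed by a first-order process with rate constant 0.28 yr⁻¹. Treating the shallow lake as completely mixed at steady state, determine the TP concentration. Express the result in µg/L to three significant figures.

0.408 µg/L

Outflow Q = 32.6 m³/s × 3.156e+07 s/yr = 1.029e+09 m³/yr.
Steady-state CSTR mass balance: W = Q·C + k·V·C, so C = W/(Q + kV).
Q + kV = 1.029e+09 + 0.28·552000 = 1.029e+09 m³/yr.
C = 420/1.029e+09 = 4.082e-07 kg/m³ = 0.0004082 mg/L = 0.4082 µg/L.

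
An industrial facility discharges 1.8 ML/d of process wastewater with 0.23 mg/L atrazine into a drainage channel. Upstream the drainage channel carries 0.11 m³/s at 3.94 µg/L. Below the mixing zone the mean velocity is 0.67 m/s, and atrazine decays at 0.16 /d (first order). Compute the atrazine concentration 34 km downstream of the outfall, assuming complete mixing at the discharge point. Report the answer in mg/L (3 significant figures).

1.8 ML/d = 0.02083 m³/s.
3.94 µg/L = 0.00394 mg/L.
After complete mixing, C₀ = (0.02083·0.23 + 0.11·0.00394) / 0.1308 = 0.03994 mg/L.
Travel time t = 3.4e+04 m / 0.67 m/s = 5.075e+04 s = 0.5873 d.
C = 0.03994·exp(−0.16·0.5873) = 0.03994·0.9103 = 0.03635 mg/L.

0.0364 mg/L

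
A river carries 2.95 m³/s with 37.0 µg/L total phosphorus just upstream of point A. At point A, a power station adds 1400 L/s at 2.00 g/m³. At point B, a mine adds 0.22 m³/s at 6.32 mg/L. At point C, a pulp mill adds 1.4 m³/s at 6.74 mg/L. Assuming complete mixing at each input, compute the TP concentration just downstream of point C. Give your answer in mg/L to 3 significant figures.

37.0 µg/L = 0.037 mg/L.
1400 L/s = 1.4 m³/s.
After input A: C = (2.95·0.037 + 1.4·2) / 4.35 = 0.6688 mg/L.
After input B: C = (4.35·0.6688 + 0.22·6.32) / 4.57 = 0.9408 mg/L.
After input C: C = (4.57·0.9408 + 1.4·6.74) / 5.97 = 2.301 mg/L.

2.30 mg/L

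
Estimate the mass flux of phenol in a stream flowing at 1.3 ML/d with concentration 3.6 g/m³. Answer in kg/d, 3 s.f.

4.68 kg/d

1.3 ML/d = 0.01505 m³/s.
Mass flux = Q·C = 0.01505 m³/s × 3.6 g/m³ = 0.05417 g/s.
= 0.05417 g/s × 86.4 = 4.68 kg/d.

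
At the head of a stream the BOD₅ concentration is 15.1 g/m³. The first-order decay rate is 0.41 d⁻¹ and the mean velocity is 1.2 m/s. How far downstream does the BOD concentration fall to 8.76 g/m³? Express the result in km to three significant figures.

138 km

From C = C₀·e^(−kt), t = ln(C₀/C)/k = ln(15.1/8.76)/0.41 = 0.5445/0.41 = 1.328 d.
Distance = v·t = 1.2 m/s × 1.147e+05 s = 1.377e+05 m = 137.7 km.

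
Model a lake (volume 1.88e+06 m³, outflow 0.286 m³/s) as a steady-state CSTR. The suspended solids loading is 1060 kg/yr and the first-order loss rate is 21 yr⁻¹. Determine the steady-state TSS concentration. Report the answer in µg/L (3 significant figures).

Outflow Q = 0.286 m³/s × 3.156e+07 s/yr = 9.025e+06 m³/yr.
Steady-state CSTR mass balance: W = Q·C + k·V·C, so C = W/(Q + kV).
Q + kV = 9.025e+06 + 21·1.88e+06 = 4.851e+07 m³/yr.
C = 1060/4.851e+07 = 2.185e-05 kg/m³ = 0.02185 mg/L = 21.85 µg/L.

21.9 µg/L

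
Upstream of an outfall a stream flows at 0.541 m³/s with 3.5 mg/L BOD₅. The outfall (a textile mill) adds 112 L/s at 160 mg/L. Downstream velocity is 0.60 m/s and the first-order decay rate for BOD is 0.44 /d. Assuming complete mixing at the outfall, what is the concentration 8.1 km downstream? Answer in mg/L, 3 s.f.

112 L/s = 0.112 m³/s.
After complete mixing, C₀ = (0.112·160 + 0.541·3.5) / 0.653 = 30.34 mg/L.
Travel time t = 8100 m / 0.60 m/s = 1.35e+04 s = 0.1562 d.
C = 30.34·exp(−0.44·0.1562) = 30.34·0.9336 = 28.33 mg/L.

28.3 mg/L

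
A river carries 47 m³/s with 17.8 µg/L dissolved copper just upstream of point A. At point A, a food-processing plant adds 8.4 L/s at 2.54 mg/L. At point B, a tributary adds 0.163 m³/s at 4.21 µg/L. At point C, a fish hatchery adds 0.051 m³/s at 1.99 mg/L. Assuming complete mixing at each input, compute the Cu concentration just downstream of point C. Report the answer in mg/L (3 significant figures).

0.0203 mg/L

17.8 µg/L = 0.0178 mg/L.
8.4 L/s = 0.0084 m³/s.
After input A: C = (47·0.0178 + 0.0084·2.54) / 47.01 = 0.01825 mg/L.
4.21 µg/L = 0.00421 mg/L.
After input B: C = (47.01·0.01825 + 0.163·0.00421) / 47.17 = 0.0182 mg/L.
After input C: C = (47.17·0.0182 + 0.051·1.99) / 47.22 = 0.02033 mg/L.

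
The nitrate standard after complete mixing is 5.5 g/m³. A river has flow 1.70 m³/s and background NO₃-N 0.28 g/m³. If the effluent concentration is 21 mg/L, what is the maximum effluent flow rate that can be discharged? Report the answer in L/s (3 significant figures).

Mass balance at complete mixing: C_std·(Q_w + Q_r) = Q_w·C_e + Q_r·C_b.
Rearranging, Q_w = Q_r·(C_std − C_b)/(C_e − C_std) = 1.70·(5.5 − 0.28) / (21 − 5.5) = 0.5725 m³/s.
= 572.5 L/s.

573 L/s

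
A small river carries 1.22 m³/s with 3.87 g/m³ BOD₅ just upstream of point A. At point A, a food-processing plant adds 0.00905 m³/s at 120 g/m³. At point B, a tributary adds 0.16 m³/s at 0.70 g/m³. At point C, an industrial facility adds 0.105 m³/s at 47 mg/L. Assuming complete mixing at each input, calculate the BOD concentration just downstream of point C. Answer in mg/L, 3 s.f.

7.27 mg/L

After input A: C = (1.22·3.87 + 0.00905·120) / 1.229 = 4.725 mg/L.
After input B: C = (1.229·4.725 + 0.16·0.7) / 1.389 = 4.261 mg/L.
After input C: C = (1.389·4.261 + 0.105·47) / 1.494 = 7.265 mg/L.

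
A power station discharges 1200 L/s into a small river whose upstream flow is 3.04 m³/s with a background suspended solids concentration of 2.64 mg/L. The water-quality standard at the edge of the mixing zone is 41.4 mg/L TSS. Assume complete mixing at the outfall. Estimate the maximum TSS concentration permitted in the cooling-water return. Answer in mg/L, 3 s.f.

140 mg/L

1200 L/s = 1.2 m³/s.
Mass balance: 41.4·4.24 = 1.2·Cₑ + 3.04·2.64.
Cₑ = (175.5 − 8.026) / 1.2 = 139.6 mg/L.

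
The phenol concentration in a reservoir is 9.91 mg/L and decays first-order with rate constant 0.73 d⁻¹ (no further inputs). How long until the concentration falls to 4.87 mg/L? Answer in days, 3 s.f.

0.973 d

t = ln(C₀/C)/k = ln(9.91/4.87)/0.73 = 0.7105/0.73 = 0.9732 d.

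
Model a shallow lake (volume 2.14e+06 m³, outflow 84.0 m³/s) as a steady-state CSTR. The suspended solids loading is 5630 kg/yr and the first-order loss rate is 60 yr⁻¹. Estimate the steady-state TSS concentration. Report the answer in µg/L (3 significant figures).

2.03 µg/L

Outflow Q = 84.0 m³/s × 3.156e+07 s/yr = 2.651e+09 m³/yr.
Steady-state CSTR mass balance: W = Q·C + k·V·C, so C = W/(Q + kV).
Q + kV = 2.651e+09 + 60·2.14e+06 = 2.779e+09 m³/yr.
C = 5630/2.779e+09 = 2.026e-06 kg/m³ = 0.002026 mg/L = 2.026 µg/L.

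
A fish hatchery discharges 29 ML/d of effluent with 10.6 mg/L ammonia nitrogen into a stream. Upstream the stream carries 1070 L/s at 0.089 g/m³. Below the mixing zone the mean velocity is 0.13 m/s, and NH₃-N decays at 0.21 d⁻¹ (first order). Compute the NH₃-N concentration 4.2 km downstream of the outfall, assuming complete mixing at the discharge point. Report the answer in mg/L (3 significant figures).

2.40 mg/L

29 ML/d = 0.3356 m³/s.
1070 L/s = 1.07 m³/s.
After complete mixing, C₀ = (0.3356·10.6 + 1.07·0.089) / 1.406 = 2.599 mg/L.
Travel time t = 4200 m / 0.13 m/s = 3.231e+04 s = 0.3739 d.
C = 2.599·exp(−0.21·0.3739) = 2.599·0.9245 = 2.403 mg/L.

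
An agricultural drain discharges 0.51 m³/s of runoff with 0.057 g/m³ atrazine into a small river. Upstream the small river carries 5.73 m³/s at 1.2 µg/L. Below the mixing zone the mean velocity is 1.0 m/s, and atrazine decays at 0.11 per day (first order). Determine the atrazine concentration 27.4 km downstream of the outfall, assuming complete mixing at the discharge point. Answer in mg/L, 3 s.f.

0.00556 mg/L

1.2 µg/L = 0.0012 mg/L.
After complete mixing, C₀ = (0.51·0.057 + 5.73·0.0012) / 6.24 = 0.005761 mg/L.
Travel time t = 2.74e+04 m / 1.0 m/s = 2.74e+04 s = 0.3171 d.
C = 0.005761·exp(−0.11·0.3171) = 0.005761·0.9657 = 0.005563 mg/L.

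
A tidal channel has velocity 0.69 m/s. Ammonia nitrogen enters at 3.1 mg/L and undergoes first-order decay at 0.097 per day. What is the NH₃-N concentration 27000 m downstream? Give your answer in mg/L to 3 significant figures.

2.97 mg/L

Travel time t = 27000 m / 0.69 m/s = 2.7e+04/0.69 = 3.913e+04 s = 0.4529 d.
First-order decay: C = 3.1·exp(−0.097·0.4529) = 3.1·0.957 = 2.967 mg/L.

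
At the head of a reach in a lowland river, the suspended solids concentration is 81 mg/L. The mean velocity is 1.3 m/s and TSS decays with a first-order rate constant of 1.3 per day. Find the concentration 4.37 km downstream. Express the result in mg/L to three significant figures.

77.0 mg/L

Travel time t = 4.37 km / 1.3 m/s = 4370/1.3 = 3362 s = 0.03891 d.
First-order decay: C = 81·exp(−1.3·0.03891) = 81·0.9507 = 77.01 mg/L.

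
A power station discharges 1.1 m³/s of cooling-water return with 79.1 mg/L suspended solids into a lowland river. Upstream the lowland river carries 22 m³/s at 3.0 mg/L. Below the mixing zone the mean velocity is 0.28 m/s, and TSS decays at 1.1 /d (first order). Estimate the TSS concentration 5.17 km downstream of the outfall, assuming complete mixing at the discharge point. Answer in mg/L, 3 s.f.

After complete mixing, C₀ = (1.1·79.1 + 22·3) / 23.1 = 6.624 mg/L.
Travel time t = 5170 m / 0.28 m/s = 1.846e+04 s = 0.2137 d.
C = 6.624·exp(−1.1·0.2137) = 6.624·0.7905 = 5.236 mg/L.

5.24 mg/L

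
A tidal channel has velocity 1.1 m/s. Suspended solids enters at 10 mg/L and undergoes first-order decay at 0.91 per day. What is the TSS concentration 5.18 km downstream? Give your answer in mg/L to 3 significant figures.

9.52 mg/L

Travel time t = 5.18 km / 1.1 m/s = 5180/1.1 = 4709 s = 0.0545 d.
First-order decay: C = 10·exp(−0.91·0.0545) = 10·0.9516 = 9.516 mg/L.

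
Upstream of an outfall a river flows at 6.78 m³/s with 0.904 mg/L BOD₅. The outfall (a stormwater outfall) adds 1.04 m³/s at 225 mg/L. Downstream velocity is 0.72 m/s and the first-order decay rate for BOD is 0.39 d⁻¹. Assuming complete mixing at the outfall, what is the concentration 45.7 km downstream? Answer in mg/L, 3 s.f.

After complete mixing, C₀ = (1.04·225 + 6.78·0.904) / 7.82 = 30.71 mg/L.
Travel time t = 4.57e+04 m / 0.72 m/s = 6.347e+04 s = 0.7346 d.
C = 30.71·exp(−0.39·0.7346) = 30.71·0.7509 = 23.06 mg/L.

23.1 mg/L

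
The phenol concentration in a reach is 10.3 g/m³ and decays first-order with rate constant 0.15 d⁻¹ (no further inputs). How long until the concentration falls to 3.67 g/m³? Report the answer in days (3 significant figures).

6.88 d

t = ln(C₀/C)/k = ln(10.3/3.67)/0.15 = 1.032/0.15 = 6.88 d.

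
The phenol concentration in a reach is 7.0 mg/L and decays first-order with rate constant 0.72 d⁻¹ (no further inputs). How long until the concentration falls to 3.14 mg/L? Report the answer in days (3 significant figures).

1.11 d

t = ln(C₀/C)/k = ln(7.0/3.14)/0.72 = 0.8017/0.72 = 1.113 d.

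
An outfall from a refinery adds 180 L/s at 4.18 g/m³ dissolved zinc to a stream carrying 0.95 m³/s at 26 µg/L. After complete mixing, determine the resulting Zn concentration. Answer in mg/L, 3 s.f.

0.688 mg/L

180 L/s = 0.18 m³/s.
26 µg/L = 0.026 mg/L.
Flow-weighted mixing gives C = (0.18·4.18 + 0.95·0.026) / (0.18 + 0.95) = 0.7771/1.13 = 0.6877 mg/L.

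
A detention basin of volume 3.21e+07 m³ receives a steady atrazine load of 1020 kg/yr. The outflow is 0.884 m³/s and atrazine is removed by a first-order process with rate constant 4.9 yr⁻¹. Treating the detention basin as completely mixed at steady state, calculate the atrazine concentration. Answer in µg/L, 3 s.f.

5.51 µg/L

Outflow Q = 0.884 m³/s × 3.156e+07 s/yr = 2.79e+07 m³/yr.
Steady-state CSTR mass balance: W = Q·C + k·V·C, so C = W/(Q + kV).
Q + kV = 2.79e+07 + 4.9·3.21e+07 = 1.852e+08 m³/yr.
C = 1020/1.852e+08 = 5.508e-06 kg/m³ = 0.005508 mg/L = 5.508 µg/L.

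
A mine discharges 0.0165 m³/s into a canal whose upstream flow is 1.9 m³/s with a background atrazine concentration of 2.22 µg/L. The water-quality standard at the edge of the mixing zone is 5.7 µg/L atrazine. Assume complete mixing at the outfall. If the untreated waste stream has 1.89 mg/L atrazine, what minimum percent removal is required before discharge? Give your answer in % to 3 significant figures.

78.5 %

2.22 µg/L = 0.00222 mg/L.
5.7 µg/L = 0.0057 mg/L.
Mass balance: 0.0057·1.916 = 0.0165·Cₑ + 1.9·0.00222.
Cₑ = (0.01092 − 0.004218) / 0.0165 = 0.4064 mg/L.
Required removal = 1 − 0.4064/1.89 = 78.5 %.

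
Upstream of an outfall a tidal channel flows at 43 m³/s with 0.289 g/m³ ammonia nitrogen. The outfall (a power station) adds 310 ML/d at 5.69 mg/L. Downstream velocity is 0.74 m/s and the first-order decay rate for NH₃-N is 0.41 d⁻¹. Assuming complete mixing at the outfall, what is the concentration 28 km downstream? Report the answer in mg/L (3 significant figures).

0.589 mg/L

310 ML/d = 3.588 m³/s.
After complete mixing, C₀ = (3.588·5.69 + 43·0.289) / 46.59 = 0.705 mg/L.
Travel time t = 2.8e+04 m / 0.74 m/s = 3.784e+04 s = 0.4379 d.
C = 0.705·exp(−0.41·0.4379) = 0.705·0.8356 = 0.5891 mg/L.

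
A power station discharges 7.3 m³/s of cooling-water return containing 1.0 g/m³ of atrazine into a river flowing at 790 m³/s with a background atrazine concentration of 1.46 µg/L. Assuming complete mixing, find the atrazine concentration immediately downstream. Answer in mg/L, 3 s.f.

1.46 µg/L = 0.00146 mg/L.
Flow-weighted mixing gives C = (7.3·1 + 790·0.00146) / (7.3 + 790) = 8.453/797.3 = 0.0106 mg/L.

0.0106 mg/L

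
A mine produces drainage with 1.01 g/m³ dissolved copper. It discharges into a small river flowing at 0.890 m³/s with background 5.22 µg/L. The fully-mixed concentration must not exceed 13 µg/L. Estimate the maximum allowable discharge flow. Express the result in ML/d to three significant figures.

0.600 ML/d

5.22 µg/L = 0.00522 mg/L.
13 µg/L = 0.013 mg/L.
Mass balance at complete mixing: C_std·(Q_w + Q_r) = Q_w·C_e + Q_r·C_b.
Rearranging, Q_w = Q_r·(C_std − C_b)/(C_e − C_std) = 0.890·(0.013 − 0.00522) / (1.01 − 0.013) = 0.006945 m³/s.
= 0.6001 ML/d.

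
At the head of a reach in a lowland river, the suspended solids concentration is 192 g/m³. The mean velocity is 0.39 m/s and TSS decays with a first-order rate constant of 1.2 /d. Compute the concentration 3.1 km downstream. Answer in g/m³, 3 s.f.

172 g/m³

Travel time t = 3.1 km / 0.39 m/s = 3100/0.39 = 7949 s = 0.092 d.
First-order decay: C = 192·exp(−1.2·0.092) = 192·0.8955 = 171.9 g/m³.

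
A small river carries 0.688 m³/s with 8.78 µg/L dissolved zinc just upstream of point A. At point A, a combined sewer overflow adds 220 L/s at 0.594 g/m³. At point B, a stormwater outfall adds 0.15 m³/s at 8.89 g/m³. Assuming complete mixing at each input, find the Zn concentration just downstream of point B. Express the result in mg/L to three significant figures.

1.39 mg/L

8.78 µg/L = 0.00878 mg/L.
220 L/s = 0.22 m³/s.
After input A: C = (0.688·0.00878 + 0.22·0.594) / 0.908 = 0.1506 mg/L.
After input B: C = (0.908·0.1506 + 0.15·8.89) / 1.058 = 1.39 mg/L.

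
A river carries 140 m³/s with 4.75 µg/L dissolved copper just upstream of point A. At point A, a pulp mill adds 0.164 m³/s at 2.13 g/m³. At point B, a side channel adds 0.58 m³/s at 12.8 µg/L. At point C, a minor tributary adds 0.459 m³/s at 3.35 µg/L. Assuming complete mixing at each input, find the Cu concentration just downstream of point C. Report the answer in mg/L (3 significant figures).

4.75 µg/L = 0.00475 mg/L.
After input A: C = (140·0.00475 + 0.164·2.13) / 140.2 = 0.007237 mg/L.
12.8 µg/L = 0.0128 mg/L.
After input B: C = (140.2·0.007237 + 0.58·0.0128) / 140.7 = 0.00726 mg/L.
3.35 µg/L = 0.00335 mg/L.
After input C: C = (140.7·0.00726 + 0.459·0.00335) / 141.2 = 0.007247 mg/L.

0.00725 mg/L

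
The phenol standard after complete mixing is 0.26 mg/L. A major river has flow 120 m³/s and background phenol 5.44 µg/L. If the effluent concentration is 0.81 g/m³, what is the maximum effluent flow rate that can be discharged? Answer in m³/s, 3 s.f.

55.5 m³/s

5.44 µg/L = 0.00544 mg/L.
Mass balance at complete mixing: C_std·(Q_w + Q_r) = Q_w·C_e + Q_r·C_b.
Rearranging, Q_w = Q_r·(C_std − C_b)/(C_e − C_std) = 120·(0.26 − 0.00544) / (0.81 − 0.26) = 55.54 m³/s.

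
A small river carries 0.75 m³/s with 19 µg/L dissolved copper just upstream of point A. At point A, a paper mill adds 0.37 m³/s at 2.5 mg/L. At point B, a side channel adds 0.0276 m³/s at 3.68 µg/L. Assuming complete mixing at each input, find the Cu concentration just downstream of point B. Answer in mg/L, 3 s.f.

19 µg/L = 0.019 mg/L.
After input A: C = (0.75·0.019 + 0.37·2.5) / 1.12 = 0.8386 mg/L.
3.68 µg/L = 0.00368 mg/L.
After input B: C = (1.12·0.8386 + 0.0276·0.00368) / 1.148 = 0.8185 mg/L.

0.819 mg/L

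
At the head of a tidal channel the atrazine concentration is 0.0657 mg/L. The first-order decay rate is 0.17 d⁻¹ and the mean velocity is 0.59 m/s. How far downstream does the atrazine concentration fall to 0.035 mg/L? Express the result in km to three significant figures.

From C = C₀·e^(−kt), t = ln(C₀/C)/k = ln(0.0657/0.035)/0.17 = 0.6298/0.17 = 3.704 d.
Distance = v·t = 0.59 m/s × 3.201e+05 s = 1.888e+05 m = 188.8 km.

189 km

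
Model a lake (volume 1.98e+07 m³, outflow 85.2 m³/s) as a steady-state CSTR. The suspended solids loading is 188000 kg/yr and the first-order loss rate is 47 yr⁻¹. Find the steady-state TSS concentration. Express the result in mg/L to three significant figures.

0.0519 mg/L

Outflow Q = 85.2 m³/s × 3.156e+07 s/yr = 2.689e+09 m³/yr.
Steady-state CSTR mass balance: W = Q·C + k·V·C, so C = W/(Q + kV).
Q + kV = 2.689e+09 + 47·1.98e+07 = 3.619e+09 m³/yr.
C = 188000/3.619e+09 = 5.194e-05 kg/m³ = 0.05194 mg/L.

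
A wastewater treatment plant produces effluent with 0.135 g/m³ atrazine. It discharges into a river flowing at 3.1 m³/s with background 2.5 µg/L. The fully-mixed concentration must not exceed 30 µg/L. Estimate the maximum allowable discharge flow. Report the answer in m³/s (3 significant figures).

2.5 µg/L = 0.0025 mg/L.
30 µg/L = 0.03 mg/L.
Mass balance at complete mixing: C_std·(Q_w + Q_r) = Q_w·C_e + Q_r·C_b.
Rearranging, Q_w = Q_r·(C_std − C_b)/(C_e − C_std) = 3.1·(0.03 − 0.0025) / (0.135 − 0.03) = 0.8119 m³/s.

0.812 m³/s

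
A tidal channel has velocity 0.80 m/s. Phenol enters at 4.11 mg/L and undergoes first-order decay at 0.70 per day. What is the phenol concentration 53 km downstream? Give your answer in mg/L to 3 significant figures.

Travel time t = 53 km / 0.80 m/s = 5.3e+04/0.80 = 6.625e+04 s = 0.7668 d.
First-order decay: C = 4.11·exp(−0.70·0.7668) = 4.11·0.5846 = 2.403 mg/L.

2.40 mg/L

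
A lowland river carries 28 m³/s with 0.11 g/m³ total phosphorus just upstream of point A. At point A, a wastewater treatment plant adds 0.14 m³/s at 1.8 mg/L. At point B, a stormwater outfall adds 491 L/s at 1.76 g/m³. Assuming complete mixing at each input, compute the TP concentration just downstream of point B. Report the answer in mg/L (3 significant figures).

After input A: C = (28·0.11 + 0.14·1.8) / 28.14 = 0.1184 mg/L.
491 L/s = 0.491 m³/s.
After input B: C = (28.14·0.1184 + 0.491·1.76) / 28.63 = 0.1466 mg/L.

0.147 mg/L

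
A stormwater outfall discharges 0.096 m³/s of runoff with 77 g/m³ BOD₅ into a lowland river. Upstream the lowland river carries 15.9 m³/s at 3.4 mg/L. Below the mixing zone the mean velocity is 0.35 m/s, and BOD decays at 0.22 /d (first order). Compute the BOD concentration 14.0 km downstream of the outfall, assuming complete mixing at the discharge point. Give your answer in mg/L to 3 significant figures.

3.47 mg/L

After complete mixing, C₀ = (0.096·77 + 15.9·3.4) / 16 = 3.842 mg/L.
Travel time t = 1.4e+04 m / 0.35 m/s = 4e+04 s = 0.463 d.
C = 3.842·exp(−0.22·0.463) = 3.842·0.9032 = 3.47 mg/L.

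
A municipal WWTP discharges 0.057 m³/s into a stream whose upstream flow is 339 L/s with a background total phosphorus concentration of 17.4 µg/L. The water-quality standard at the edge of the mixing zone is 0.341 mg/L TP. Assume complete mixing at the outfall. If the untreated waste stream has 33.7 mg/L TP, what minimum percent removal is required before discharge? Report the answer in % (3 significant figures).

339 L/s = 0.339 m³/s.
17.4 µg/L = 0.0174 mg/L.
Mass balance: 0.341·0.396 = 0.057·Cₑ + 0.339·0.0174.
Cₑ = (0.135 − 0.005899) / 0.057 = 2.266 mg/L.
Required removal = 1 − 2.266/33.7 = 93.28 %.

93.3 %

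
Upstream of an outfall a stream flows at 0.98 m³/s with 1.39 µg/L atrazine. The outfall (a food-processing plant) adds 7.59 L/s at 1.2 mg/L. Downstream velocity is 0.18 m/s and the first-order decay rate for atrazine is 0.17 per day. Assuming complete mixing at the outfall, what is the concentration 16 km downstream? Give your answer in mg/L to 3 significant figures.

0.00890 mg/L

7.59 L/s = 0.00759 m³/s.
1.39 µg/L = 0.00139 mg/L.
After complete mixing, C₀ = (0.00759·1.2 + 0.98·0.00139) / 0.9876 = 0.0106 mg/L.
Travel time t = 1.6e+04 m / 0.18 m/s = 8.889e+04 s = 1.029 d.
C = 0.0106·exp(−0.17·1.029) = 0.0106·0.8395 = 0.008901 mg/L.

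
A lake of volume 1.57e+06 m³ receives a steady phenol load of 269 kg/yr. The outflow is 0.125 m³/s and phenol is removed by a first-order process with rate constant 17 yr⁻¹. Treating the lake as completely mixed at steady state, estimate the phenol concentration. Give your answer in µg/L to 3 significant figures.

8.78 µg/L

Outflow Q = 0.125 m³/s × 3.156e+07 s/yr = 3.945e+06 m³/yr.
Steady-state CSTR mass balance: W = Q·C + k·V·C, so C = W/(Q + kV).
Q + kV = 3.945e+06 + 17·1.57e+06 = 3.063e+07 m³/yr.
C = 269/3.063e+07 = 8.781e-06 kg/m³ = 0.008781 mg/L = 8.781 µg/L.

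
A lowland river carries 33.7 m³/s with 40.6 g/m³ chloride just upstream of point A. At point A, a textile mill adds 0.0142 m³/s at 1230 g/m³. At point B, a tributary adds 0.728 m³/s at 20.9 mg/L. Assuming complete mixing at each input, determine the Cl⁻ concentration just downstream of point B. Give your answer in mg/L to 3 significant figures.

After input A: C = (33.7·40.6 + 0.0142·1230) / 33.71 = 41.1 mg/L.
After input B: C = (33.71·41.1 + 0.728·20.9) / 34.44 = 40.67 mg/L.

40.7 mg/L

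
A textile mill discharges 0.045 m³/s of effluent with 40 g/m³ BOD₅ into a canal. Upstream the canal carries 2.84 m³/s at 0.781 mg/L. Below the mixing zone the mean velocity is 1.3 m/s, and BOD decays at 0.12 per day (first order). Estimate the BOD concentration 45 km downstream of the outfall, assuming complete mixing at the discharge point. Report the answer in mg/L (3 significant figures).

1.33 mg/L

After complete mixing, C₀ = (0.045·40 + 2.84·0.781) / 2.885 = 1.393 mg/L.
Travel time t = 4.5e+04 m / 1.3 m/s = 3.462e+04 s = 0.4006 d.
C = 1.393·exp(−0.12·0.4006) = 1.393·0.9531 = 1.327 mg/L.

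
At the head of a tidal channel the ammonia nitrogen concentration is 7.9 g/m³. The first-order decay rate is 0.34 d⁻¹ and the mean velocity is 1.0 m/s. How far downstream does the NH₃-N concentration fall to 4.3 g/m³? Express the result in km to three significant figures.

155 km

From C = C₀·e^(−kt), t = ln(C₀/C)/k = ln(7.9/4.3)/0.34 = 0.6082/0.34 = 1.789 d.
Distance = v·t = 1.0 m/s × 1.546e+05 s = 1.546e+05 m = 154.6 km.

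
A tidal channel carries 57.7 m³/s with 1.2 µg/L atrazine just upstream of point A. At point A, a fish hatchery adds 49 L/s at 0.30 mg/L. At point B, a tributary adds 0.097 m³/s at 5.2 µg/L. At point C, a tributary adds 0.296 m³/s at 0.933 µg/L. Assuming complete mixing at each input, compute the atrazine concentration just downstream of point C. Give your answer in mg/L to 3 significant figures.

0.00146 mg/L

1.2 µg/L = 0.0012 mg/L.
49 L/s = 0.049 m³/s.
After input A: C = (57.7·0.0012 + 0.049·0.3) / 57.75 = 0.001454 mg/L.
5.2 µg/L = 0.0052 mg/L.
After input B: C = (57.75·0.001454 + 0.097·0.0052) / 57.85 = 0.00146 mg/L.
0.933 µg/L = 0.000933 mg/L.
After input C: C = (57.85·0.00146 + 0.296·0.000933) / 58.14 = 0.001457 mg/L.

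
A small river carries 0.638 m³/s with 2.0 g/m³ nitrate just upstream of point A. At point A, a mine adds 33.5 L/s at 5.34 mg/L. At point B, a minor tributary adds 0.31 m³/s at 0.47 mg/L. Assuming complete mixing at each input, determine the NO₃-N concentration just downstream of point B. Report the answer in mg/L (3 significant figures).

33.5 L/s = 0.0335 m³/s.
After input A: C = (0.638·2 + 0.0335·5.34) / 0.6715 = 2.167 mg/L.
After input B: C = (0.6715·2.167 + 0.31·0.47) / 0.9815 = 1.631 mg/L.

1.63 mg/L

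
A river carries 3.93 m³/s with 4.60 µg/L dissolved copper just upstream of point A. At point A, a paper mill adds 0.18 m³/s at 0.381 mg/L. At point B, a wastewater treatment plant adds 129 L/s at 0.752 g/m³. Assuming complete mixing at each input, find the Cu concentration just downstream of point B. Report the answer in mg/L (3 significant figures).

4.60 µg/L = 0.0046 mg/L.
After input A: C = (3.93·0.0046 + 0.18·0.381) / 4.11 = 0.02108 mg/L.
129 L/s = 0.129 m³/s.
After input B: C = (4.11·0.02108 + 0.129·0.752) / 4.239 = 0.04333 mg/L.

0.0433 mg/L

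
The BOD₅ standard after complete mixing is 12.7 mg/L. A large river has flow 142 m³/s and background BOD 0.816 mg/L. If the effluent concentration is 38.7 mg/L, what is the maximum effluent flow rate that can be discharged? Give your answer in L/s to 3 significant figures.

Mass balance at complete mixing: C_std·(Q_w + Q_r) = Q_w·C_e + Q_r·C_b.
Rearranging, Q_w = Q_r·(C_std − C_b)/(C_e − C_std) = 142·(12.7 − 0.816) / (38.7 − 12.7) = 64.9 m³/s.
= 6.49e+04 L/s.

64900 L/s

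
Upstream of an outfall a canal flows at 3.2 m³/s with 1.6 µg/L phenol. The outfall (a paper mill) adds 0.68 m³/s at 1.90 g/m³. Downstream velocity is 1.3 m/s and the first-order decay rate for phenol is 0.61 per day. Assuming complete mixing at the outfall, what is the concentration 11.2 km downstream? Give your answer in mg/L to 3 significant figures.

1.6 µg/L = 0.0016 mg/L.
After complete mixing, C₀ = (0.68·1.9 + 3.2·0.0016) / 3.88 = 0.3343 mg/L.
Travel time t = 1.12e+04 m / 1.3 m/s = 8615 s = 0.09972 d.
C = 0.3343·exp(−0.61·0.09972) = 0.3343·0.941 = 0.3146 mg/L.

0.315 mg/L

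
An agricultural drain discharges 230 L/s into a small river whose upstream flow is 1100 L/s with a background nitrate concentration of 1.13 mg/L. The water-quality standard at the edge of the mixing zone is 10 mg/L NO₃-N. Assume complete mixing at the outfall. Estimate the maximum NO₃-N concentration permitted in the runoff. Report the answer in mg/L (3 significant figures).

230 L/s = 0.23 m³/s.
1100 L/s = 1.1 m³/s.
Mass balance: 10·1.33 = 0.23·Cₑ + 1.1·1.13.
Cₑ = (13.3 − 1.243) / 0.23 = 52.42 mg/L.

52.4 mg/L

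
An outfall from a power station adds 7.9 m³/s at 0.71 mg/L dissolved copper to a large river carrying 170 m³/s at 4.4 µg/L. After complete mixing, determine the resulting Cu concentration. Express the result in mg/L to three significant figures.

0.0357 mg/L

4.4 µg/L = 0.0044 mg/L.
By mass balance at complete mixing, C = (7.9·0.71 + 170·0.0044) / (7.9 + 170) = 6.357/177.9 = 0.03573 mg/L.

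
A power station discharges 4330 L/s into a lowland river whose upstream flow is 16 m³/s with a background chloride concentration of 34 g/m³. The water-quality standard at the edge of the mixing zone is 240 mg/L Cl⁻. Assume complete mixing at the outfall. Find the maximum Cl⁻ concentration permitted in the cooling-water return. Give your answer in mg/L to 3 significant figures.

1000 mg/L

4330 L/s = 4.33 m³/s.
Mass balance: 240·20.33 = 4.33·Cₑ + 16·34.
Cₑ = (4879 − 544) / 4.33 = 1001 mg/L.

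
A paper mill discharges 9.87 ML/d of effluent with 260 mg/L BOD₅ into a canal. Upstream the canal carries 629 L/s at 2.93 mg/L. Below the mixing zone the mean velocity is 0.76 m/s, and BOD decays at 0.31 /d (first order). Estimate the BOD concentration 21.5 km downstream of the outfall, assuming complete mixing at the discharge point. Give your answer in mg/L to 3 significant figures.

38.3 mg/L

9.87 ML/d = 0.1142 m³/s.
629 L/s = 0.629 m³/s.
After complete mixing, C₀ = (0.1142·260 + 0.629·2.93) / 0.7432 = 42.44 mg/L.
Travel time t = 2.15e+04 m / 0.76 m/s = 2.829e+04 s = 0.3274 d.
C = 42.44·exp(−0.31·0.3274) = 42.44·0.9035 = 38.35 mg/L.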